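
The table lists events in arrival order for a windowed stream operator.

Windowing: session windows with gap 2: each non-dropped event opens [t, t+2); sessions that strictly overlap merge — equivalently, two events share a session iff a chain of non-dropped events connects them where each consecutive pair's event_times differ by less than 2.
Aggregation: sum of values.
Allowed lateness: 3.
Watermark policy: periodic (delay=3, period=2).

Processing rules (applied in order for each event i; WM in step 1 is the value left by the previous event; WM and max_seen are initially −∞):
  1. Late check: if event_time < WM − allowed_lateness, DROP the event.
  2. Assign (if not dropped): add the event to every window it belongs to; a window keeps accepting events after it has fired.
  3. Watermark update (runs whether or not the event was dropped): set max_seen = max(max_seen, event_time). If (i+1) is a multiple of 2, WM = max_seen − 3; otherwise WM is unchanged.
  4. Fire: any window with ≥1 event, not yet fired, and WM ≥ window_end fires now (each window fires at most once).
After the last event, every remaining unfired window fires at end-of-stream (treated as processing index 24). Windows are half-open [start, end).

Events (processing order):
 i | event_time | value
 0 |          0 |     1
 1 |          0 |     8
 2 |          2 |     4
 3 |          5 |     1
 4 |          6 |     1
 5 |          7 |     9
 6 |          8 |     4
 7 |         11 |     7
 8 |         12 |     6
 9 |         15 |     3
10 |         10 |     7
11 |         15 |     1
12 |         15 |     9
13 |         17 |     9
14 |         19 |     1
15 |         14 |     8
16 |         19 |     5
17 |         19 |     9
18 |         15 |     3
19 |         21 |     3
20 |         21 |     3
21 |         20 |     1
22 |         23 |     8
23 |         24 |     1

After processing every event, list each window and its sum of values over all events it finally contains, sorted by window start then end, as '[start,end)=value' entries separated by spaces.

[0,2)=9 [2,4)=4 [5,10)=15 [10,14)=20 [14,17)=24 [17,19)=9 [19,23)=22 [23,26)=9

i=0 t=0 v=1: → [0,2); WM=−∞
i=1 t=0 v=8: → [0,2); WM=-3
i=2 t=2 v=4: → [2,4); WM=-3
i=3 t=5 v=1: → [5,7); WM=2
i=4 t=6 v=1: → [5,8); WM=2
i=5 t=7 v=9: → [5,9); WM=4
i=6 t=8 v=4: → [5,10); WM=4
i=7 t=11 v=7: → [11,13); WM=8
i=8 t=12 v=6: → [11,14); WM=8
i=9 t=15 v=3: → [15,17); WM=12
i=10 t=10 v=7: → [10,14); WM=12
i=11 t=15 v=1: → [15,17); WM=12
i=12 t=15 v=9: → [15,17); WM=12
i=13 t=17 v=9: → [17,19); WM=14
i=14 t=19 v=1: → [19,21); WM=14
i=15 t=14 v=8: → [14,17); WM=16
i=16 t=19 v=5: → [19,21); WM=16
i=17 t=19 v=9: → [19,21); WM=16
i=18 t=15 v=3: → [14,17); WM=16
i=19 t=21 v=3: → [21,23); WM=18
i=20 t=21 v=3: → [21,23); WM=18
i=21 t=20 v=1: → [19,23); WM=18
i=22 t=23 v=8: → [23,25); WM=18
i=23 t=24 v=1: → [23,26); WM=21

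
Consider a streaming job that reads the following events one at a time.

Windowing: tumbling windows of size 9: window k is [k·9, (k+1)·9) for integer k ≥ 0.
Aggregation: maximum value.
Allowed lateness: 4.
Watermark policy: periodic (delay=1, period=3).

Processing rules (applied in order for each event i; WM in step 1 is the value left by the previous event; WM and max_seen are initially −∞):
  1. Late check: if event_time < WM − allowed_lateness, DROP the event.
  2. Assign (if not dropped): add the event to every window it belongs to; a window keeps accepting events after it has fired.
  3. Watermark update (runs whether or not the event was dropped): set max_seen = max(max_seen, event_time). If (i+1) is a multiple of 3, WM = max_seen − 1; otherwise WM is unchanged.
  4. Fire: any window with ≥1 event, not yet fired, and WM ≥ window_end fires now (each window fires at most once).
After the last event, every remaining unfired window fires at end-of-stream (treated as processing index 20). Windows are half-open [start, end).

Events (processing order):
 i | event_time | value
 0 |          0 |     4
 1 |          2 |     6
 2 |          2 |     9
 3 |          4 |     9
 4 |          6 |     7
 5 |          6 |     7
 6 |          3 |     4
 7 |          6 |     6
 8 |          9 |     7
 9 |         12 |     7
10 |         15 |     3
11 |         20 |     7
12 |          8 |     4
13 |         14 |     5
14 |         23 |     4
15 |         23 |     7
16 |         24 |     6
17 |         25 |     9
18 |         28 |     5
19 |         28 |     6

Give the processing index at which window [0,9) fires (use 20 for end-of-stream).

11

i=0 t=0 v=4: → [0,9); WM=−∞
i=1 t=2 v=6: → [0,9); WM=−∞
i=2 t=2 v=9: → [0,9); WM=1
i=3 t=4 v=9: → [0,9); WM=1
i=4 t=6 v=7: → [0,9); WM=1
i=5 t=6 v=7: → [0,9); WM=5
i=6 t=3 v=4: → [0,9); WM=5
i=7 t=6 v=6: → [0,9); WM=5
i=8 t=9 v=7: → [9,18); WM=8
i=9 t=12 v=7: → [9,18); WM=8
i=10 t=15 v=3: → [9,18); WM=8
i=11 t=20 v=7: → [18,27); WM=19; [0,9) fires=9 [9,18) fires=7
i=12 t=8 v=4: DROP (t<19-4); WM=19
i=13 t=14 v=5: DROP (t<19-4); WM=19
i=14 t=23 v=4: → [18,27); WM=22
i=15 t=23 v=7: → [18,27); WM=22
i=16 t=24 v=6: → [18,27); WM=22
i=17 t=25 v=9: → [18,27); WM=24
i=18 t=28 v=5: → [27,36); WM=24
i=19 t=28 v=6: → [27,36); WM=24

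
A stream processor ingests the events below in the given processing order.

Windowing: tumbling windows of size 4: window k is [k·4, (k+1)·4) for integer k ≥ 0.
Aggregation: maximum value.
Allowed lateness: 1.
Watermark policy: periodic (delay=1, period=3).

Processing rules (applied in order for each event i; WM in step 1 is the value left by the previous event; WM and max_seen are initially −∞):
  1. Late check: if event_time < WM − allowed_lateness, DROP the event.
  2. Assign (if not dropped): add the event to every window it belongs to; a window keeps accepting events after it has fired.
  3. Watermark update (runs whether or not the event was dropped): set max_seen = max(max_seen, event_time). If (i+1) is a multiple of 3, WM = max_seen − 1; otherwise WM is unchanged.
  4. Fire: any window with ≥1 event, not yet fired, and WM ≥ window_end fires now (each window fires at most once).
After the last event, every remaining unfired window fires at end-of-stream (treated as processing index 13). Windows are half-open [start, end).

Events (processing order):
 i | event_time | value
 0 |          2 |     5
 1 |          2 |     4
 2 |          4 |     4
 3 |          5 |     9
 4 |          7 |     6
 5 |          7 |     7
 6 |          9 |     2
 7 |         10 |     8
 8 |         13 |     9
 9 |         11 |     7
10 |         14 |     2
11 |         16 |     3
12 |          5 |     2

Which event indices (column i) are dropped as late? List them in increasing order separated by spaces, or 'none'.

12

i=0 t=2 v=5: → [0,4); WM=−∞
i=1 t=2 v=4: → [0,4); WM=−∞
i=2 t=4 v=4: → [4,8); WM=3
i=3 t=5 v=9: → [4,8); WM=3
i=4 t=7 v=6: → [4,8); WM=3
i=5 t=7 v=7: → [4,8); WM=6; [0,4) fires=5
i=6 t=9 v=2: → [8,12); WM=6
i=7 t=10 v=8: → [8,12); WM=6
i=8 t=13 v=9: → [12,16); WM=12; [4,8) fires=9 [8,12) fires=8
i=9 t=11 v=7: → [8,12); WM=12
i=10 t=14 v=2: → [12,16); WM=12
i=11 t=16 v=3: → [16,20); WM=15
i=12 t=5 v=2: DROP (t<15-1); WM=15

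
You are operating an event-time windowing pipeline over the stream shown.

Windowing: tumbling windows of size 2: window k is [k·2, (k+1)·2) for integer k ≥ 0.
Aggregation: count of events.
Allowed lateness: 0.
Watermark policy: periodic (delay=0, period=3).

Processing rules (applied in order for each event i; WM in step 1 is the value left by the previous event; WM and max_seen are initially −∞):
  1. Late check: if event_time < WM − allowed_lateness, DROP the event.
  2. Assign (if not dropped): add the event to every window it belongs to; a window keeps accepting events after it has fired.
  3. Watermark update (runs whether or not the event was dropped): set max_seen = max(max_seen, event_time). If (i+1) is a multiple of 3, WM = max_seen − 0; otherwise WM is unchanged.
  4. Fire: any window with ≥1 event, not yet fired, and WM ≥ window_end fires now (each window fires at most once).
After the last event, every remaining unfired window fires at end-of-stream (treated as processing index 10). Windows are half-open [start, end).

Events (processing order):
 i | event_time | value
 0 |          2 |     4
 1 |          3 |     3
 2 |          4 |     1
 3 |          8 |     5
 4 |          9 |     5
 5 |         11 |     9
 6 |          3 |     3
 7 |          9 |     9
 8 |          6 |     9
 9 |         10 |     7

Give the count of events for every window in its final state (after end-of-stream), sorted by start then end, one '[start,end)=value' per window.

i=0 t=2 v=4: → [2,4); WM=−∞
i=1 t=3 v=3: → [2,4); WM=−∞
i=2 t=4 v=1: → [4,6); WM=4; [2,4) fires=2
i=3 t=8 v=5: → [8,10); WM=4
i=4 t=9 v=5: → [8,10); WM=4
i=5 t=11 v=9: → [10,12); WM=11; [4,6) fires=1 [8,10) fires=2
i=6 t=3 v=3: DROP (t<11-0); WM=11
i=7 t=9 v=9: DROP (t<11-0); WM=11
i=8 t=6 v=9: DROP (t<11-0); WM=11
i=9 t=10 v=7: DROP (t<11-0); WM=11

[2,4)=2 [4,6)=1 [8,10)=2 [10,12)=1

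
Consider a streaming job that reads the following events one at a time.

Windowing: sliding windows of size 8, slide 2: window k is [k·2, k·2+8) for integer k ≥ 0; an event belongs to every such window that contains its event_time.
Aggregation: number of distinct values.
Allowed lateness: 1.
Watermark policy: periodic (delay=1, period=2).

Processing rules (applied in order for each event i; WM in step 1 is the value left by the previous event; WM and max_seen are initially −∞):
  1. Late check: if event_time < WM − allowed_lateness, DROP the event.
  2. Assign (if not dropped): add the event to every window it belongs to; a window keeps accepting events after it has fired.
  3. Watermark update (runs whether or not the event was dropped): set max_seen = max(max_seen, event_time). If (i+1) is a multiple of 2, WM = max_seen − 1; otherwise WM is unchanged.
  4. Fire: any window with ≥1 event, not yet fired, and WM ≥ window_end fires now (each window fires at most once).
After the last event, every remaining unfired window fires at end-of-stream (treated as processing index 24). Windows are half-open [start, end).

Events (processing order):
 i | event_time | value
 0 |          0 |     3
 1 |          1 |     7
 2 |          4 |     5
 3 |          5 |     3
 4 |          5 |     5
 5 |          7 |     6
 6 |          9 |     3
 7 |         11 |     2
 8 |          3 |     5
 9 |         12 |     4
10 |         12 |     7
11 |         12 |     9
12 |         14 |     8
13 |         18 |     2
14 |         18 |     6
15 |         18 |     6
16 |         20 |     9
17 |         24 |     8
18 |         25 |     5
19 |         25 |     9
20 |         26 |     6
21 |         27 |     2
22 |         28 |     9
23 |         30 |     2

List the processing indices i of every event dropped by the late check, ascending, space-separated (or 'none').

8

i=0 t=0 v=3: → [0,8); WM=−∞
i=1 t=1 v=7: → [0,8); WM=0
i=2 t=4 v=5: → [4,12),[2,10),[0,8); WM=0
i=3 t=5 v=3: → [4,12),[2,10),[0,8); WM=4
i=4 t=5 v=5: → [4,12),[2,10),[0,8); WM=4
i=5 t=7 v=6: → [6,14),[4,12),[2,10),[0,8); WM=6
i=6 t=9 v=3: → [8,16),[6,14),[4,12),[2,10); WM=6
i=7 t=11 v=2: → [10,18),[8,16),[6,14),[4,12); WM=10; [0,8) fires=4 [2,10) fires=3
i=8 t=3 v=5: DROP (t<10-1); WM=10
i=9 t=12 v=4: → [12,20),[10,18),[8,16),[6,14); WM=11
i=10 t=12 v=7: → [12,20),[10,18),[8,16),[6,14); WM=11
i=11 t=12 v=9: → [12,20),[10,18),[8,16),[6,14); WM=11
i=12 t=14 v=8: → [14,22),[12,20),[10,18),[8,16); WM=11
i=13 t=18 v=2: → [18,26),[16,24),[14,22),[12,20); WM=17; [4,12) fires=4 [6,14) fires=6 [8,16) fires=6
i=14 t=18 v=6: → [18,26),[16,24),[14,22),[12,20); WM=17
i=15 t=18 v=6: → [18,26),[16,24),[14,22),[12,20); WM=17
i=16 t=20 v=9: → [20,28),[18,26),[16,24),[14,22); WM=17
i=17 t=24 v=8: → [24,32),[22,30),[20,28),[18,26); WM=23; [10,18) fires=5 [12,20) fires=6 [14,22) fires=4
i=18 t=25 v=5: → [24,32),[22,30),[20,28),[18,26); WM=23
i=19 t=25 v=9: → [24,32),[22,30),[20,28),[18,26); WM=24; [16,24) fires=3
i=20 t=26 v=6: → [26,34),[24,32),[22,30),[20,28); WM=24
i=21 t=27 v=2: → [26,34),[24,32),[22,30),[20,28); WM=26; [18,26) fires=5
i=22 t=28 v=9: → [28,36),[26,34),[24,32),[22,30); WM=26
i=23 t=30 v=2: → [30,38),[28,36),[26,34),[24,32); WM=29; [20,28) fires=5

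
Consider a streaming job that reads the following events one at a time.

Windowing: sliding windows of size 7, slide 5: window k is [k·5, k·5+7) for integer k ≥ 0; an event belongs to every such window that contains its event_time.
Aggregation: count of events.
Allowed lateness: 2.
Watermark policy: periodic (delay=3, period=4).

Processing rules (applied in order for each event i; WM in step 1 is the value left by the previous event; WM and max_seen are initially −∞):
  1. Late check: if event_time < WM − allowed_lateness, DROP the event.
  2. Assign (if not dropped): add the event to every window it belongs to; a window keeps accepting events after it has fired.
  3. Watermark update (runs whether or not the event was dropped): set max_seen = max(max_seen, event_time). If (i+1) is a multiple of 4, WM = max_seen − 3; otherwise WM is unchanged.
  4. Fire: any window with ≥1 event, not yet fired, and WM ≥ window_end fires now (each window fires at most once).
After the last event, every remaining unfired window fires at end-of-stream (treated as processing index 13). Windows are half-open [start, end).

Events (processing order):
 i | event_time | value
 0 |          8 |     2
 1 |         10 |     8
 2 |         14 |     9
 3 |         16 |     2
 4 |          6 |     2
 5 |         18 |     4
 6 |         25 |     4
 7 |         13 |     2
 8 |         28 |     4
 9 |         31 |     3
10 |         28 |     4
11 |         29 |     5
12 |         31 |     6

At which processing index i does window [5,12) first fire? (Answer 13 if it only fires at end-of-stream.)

3

i=0 t=8 v=2: → [5,12); WM=−∞
i=1 t=10 v=8: → [10,17),[5,12); WM=−∞
i=2 t=14 v=9: → [10,17); WM=−∞
i=3 t=16 v=2: → [15,22),[10,17); WM=13; [5,12) fires=2
i=4 t=6 v=2: DROP (t<13-2); WM=13
i=5 t=18 v=4: → [15,22); WM=13
i=6 t=25 v=4: → [25,32),[20,27); WM=13
i=7 t=13 v=2: → [10,17); WM=22; [10,17) fires=4 [15,22) fires=2
i=8 t=28 v=4: → [25,32); WM=22
i=9 t=31 v=3: → [30,37),[25,32); WM=22
i=10 t=28 v=4: → [25,32); WM=22
i=11 t=29 v=5: → [25,32); WM=28; [20,27) fires=1
i=12 t=31 v=6: → [30,37),[25,32); WM=28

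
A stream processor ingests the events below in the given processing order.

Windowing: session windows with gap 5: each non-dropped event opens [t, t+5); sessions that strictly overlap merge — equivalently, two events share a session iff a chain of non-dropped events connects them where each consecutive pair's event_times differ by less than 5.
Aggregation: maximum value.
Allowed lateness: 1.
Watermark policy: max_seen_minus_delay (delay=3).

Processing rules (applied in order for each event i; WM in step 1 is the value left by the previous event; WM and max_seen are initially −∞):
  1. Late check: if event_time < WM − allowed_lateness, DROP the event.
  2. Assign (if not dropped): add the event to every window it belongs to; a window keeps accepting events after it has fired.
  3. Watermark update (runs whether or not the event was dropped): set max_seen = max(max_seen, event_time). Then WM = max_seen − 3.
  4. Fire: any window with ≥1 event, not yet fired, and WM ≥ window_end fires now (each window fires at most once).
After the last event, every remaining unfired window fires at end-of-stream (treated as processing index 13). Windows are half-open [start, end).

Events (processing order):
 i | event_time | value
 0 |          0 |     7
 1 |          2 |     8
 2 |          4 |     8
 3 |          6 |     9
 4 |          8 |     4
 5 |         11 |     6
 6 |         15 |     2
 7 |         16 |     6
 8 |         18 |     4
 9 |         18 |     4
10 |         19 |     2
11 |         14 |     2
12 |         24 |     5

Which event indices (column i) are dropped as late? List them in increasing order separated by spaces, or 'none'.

i=0 t=0 v=7: → [0,5); WM=-3
i=1 t=2 v=8: → [0,7); WM=-1
i=2 t=4 v=8: → [0,9); WM=1
i=3 t=6 v=9: → [0,11); WM=3
i=4 t=8 v=4: → [0,13); WM=5
i=5 t=11 v=6: → [0,16); WM=8
i=6 t=15 v=2: → [0,20); WM=12
i=7 t=16 v=6: → [0,21); WM=13
i=8 t=18 v=4: → [0,23); WM=15
i=9 t=18 v=4: → [0,23); WM=15
i=10 t=19 v=2: → [0,24); WM=16
i=11 t=14 v=2: DROP (t<16-1); WM=16
i=12 t=24 v=5: → [24,29); WM=21

11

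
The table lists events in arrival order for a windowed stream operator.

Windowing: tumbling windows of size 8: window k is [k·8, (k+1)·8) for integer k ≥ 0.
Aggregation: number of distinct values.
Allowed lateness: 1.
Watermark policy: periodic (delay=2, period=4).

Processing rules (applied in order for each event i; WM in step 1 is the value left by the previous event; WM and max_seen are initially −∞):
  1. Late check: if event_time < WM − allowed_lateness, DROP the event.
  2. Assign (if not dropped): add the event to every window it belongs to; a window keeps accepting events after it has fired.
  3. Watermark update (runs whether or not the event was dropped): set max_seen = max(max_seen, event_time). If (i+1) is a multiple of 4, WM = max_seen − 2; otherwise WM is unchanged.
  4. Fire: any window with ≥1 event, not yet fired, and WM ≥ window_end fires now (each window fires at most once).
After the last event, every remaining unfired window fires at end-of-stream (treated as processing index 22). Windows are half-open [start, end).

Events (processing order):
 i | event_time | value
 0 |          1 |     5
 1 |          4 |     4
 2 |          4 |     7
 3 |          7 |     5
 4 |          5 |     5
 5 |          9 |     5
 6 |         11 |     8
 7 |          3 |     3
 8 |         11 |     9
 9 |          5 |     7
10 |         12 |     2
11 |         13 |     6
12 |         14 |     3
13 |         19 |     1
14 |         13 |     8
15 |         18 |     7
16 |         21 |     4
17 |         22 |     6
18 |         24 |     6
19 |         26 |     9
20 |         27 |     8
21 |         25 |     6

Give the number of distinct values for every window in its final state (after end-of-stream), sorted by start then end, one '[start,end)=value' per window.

[0,8)=3 [8,16)=6 [16,24)=4 [24,32)=3

i=0 t=1 v=5: → [0,8); WM=−∞
i=1 t=4 v=4: → [0,8); WM=−∞
i=2 t=4 v=7: → [0,8); WM=−∞
i=3 t=7 v=5: → [0,8); WM=5
i=4 t=5 v=5: → [0,8); WM=5
i=5 t=9 v=5: → [8,16); WM=5
i=6 t=11 v=8: → [8,16); WM=5
i=7 t=3 v=3: DROP (t<5-1); WM=9; [0,8) fires=3
i=8 t=11 v=9: → [8,16); WM=9
i=9 t=5 v=7: DROP (t<9-1); WM=9
i=10 t=12 v=2: → [8,16); WM=9
i=11 t=13 v=6: → [8,16); WM=11
i=12 t=14 v=3: → [8,16); WM=11
i=13 t=19 v=1: → [16,24); WM=11
i=14 t=13 v=8: → [8,16); WM=11
i=15 t=18 v=7: → [16,24); WM=17; [8,16) fires=6
i=16 t=21 v=4: → [16,24); WM=17
i=17 t=22 v=6: → [16,24); WM=17
i=18 t=24 v=6: → [24,32); WM=17
i=19 t=26 v=9: → [24,32); WM=24; [16,24) fires=4
i=20 t=27 v=8: → [24,32); WM=24
i=21 t=25 v=6: → [24,32); WM=24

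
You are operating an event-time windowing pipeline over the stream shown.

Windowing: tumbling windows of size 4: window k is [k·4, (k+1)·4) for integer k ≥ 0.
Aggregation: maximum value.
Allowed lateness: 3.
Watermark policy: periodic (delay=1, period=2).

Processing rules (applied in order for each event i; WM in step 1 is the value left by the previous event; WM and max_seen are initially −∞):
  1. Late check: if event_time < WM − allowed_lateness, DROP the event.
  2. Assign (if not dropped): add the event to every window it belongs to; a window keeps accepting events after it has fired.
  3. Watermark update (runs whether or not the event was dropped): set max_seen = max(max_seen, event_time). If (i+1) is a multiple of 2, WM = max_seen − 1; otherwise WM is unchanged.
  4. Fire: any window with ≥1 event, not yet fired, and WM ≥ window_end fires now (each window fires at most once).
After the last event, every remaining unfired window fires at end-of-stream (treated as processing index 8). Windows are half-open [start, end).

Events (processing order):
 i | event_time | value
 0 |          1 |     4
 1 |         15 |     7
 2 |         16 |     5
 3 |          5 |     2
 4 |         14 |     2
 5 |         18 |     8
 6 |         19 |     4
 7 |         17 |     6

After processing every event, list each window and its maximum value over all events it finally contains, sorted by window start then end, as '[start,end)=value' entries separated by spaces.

i=0 t=1 v=4: → [0,4); WM=−∞
i=1 t=15 v=7: → [12,16); WM=14; [0,4) fires=4
i=2 t=16 v=5: → [16,20); WM=14
i=3 t=5 v=2: DROP (t<14-3); WM=15
i=4 t=14 v=2: → [12,16); WM=15
i=5 t=18 v=8: → [16,20); WM=17; [12,16) fires=7
i=6 t=19 v=4: → [16,20); WM=17
i=7 t=17 v=6: → [16,20); WM=18

[0,4)=4 [12,16)=7 [16,20)=8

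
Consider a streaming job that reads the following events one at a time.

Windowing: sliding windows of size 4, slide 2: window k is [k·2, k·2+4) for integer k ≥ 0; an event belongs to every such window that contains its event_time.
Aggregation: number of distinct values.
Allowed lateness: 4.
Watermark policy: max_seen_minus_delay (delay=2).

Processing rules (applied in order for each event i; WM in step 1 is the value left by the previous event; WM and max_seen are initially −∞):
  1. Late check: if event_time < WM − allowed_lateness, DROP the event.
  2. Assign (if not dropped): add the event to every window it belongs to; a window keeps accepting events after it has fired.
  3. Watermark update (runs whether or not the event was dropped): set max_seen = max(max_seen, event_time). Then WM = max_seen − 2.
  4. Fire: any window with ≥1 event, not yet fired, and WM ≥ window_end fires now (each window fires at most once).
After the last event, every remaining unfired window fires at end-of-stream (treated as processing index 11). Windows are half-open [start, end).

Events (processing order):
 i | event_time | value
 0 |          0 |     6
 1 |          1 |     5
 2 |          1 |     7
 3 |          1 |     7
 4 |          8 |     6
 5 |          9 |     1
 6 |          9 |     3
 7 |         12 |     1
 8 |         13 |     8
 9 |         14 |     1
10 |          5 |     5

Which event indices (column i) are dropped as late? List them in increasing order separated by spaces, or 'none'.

10

i=0 t=0 v=6: → [0,4); WM=-2
i=1 t=1 v=5: → [0,4); WM=-1
i=2 t=1 v=7: → [0,4); WM=-1
i=3 t=1 v=7: → [0,4); WM=-1
i=4 t=8 v=6: → [8,12),[6,10); WM=6; [0,4) fires=3
i=5 t=9 v=1: → [8,12),[6,10); WM=7
i=6 t=9 v=3: → [8,12),[6,10); WM=7
i=7 t=12 v=1: → [12,16),[10,14); WM=10; [6,10) fires=3
i=8 t=13 v=8: → [12,16),[10,14); WM=11
i=9 t=14 v=1: → [14,18),[12,16); WM=12; [8,12) fires=3
i=10 t=5 v=5: DROP (t<12-4); WM=12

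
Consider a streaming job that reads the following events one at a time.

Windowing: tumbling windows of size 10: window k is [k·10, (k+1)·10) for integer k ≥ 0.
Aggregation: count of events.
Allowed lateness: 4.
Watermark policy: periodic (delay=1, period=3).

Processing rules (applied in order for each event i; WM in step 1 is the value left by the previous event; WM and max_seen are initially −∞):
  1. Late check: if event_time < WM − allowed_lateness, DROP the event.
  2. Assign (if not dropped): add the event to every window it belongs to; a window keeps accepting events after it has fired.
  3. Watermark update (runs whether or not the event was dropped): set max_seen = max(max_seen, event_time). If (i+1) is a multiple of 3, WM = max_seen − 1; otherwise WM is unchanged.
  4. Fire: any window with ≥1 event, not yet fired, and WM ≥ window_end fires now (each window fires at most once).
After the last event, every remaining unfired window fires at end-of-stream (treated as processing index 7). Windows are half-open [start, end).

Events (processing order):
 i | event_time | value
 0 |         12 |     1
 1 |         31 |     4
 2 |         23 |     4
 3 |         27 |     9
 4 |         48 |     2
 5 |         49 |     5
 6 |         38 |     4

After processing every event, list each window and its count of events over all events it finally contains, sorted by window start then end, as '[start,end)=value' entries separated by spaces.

[10,20)=1 [20,30)=2 [30,40)=1 [40,50)=2

i=0 t=12 v=1: → [10,20); WM=−∞
i=1 t=31 v=4: → [30,40); WM=−∞
i=2 t=23 v=4: → [20,30); WM=30; [10,20) fires=1 [20,30) fires=1
i=3 t=27 v=9: → [20,30); WM=30
i=4 t=48 v=2: → [40,50); WM=30
i=5 t=49 v=5: → [40,50); WM=48; [30,40) fires=1
i=6 t=38 v=4: DROP (t<48-4); WM=48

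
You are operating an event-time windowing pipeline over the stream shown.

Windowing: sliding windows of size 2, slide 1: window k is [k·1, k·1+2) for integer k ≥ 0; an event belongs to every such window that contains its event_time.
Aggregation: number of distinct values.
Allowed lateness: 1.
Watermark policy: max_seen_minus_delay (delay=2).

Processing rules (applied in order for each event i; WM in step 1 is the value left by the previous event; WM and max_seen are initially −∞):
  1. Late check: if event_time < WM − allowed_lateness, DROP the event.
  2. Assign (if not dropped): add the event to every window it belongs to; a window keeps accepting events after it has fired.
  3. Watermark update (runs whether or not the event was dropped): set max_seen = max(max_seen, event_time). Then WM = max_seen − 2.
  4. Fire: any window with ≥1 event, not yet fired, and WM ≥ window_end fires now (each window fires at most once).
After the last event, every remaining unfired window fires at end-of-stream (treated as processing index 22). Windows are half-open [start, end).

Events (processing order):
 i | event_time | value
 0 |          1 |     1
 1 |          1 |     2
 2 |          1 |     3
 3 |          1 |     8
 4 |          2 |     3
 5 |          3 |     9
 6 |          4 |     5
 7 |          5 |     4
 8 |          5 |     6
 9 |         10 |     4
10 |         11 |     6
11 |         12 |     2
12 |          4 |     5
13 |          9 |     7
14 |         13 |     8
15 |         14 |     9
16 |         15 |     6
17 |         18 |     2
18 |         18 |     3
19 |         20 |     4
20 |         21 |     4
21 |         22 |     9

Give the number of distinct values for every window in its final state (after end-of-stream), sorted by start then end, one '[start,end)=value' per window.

i=0 t=1 v=1: → [1,3),[0,2); WM=-1
i=1 t=1 v=2: → [1,3),[0,2); WM=-1
i=2 t=1 v=3: → [1,3),[0,2); WM=-1
i=3 t=1 v=8: → [1,3),[0,2); WM=-1
i=4 t=2 v=3: → [2,4),[1,3); WM=0
i=5 t=3 v=9: → [3,5),[2,4); WM=1
i=6 t=4 v=5: → [4,6),[3,5); WM=2; [0,2) fires=4
i=7 t=5 v=4: → [5,7),[4,6); WM=3; [1,3) fires=4
i=8 t=5 v=6: → [5,7),[4,6); WM=3
i=9 t=10 v=4: → [10,12),[9,11); WM=8; [2,4) fires=2 [3,5) fires=2 [4,6) fires=3 [5,7) fires=2
i=10 t=11 v=6: → [11,13),[10,12); WM=9
i=11 t=12 v=2: → [12,14),[11,13); WM=10
i=12 t=4 v=5: DROP (t<10-1); WM=10
i=13 t=9 v=7: → [9,11),[8,10); WM=10; [8,10) fires=1
i=14 t=13 v=8: → [13,15),[12,14); WM=11; [9,11) fires=2
i=15 t=14 v=9: → [14,16),[13,15); WM=12; [10,12) fires=2
i=16 t=15 v=6: → [15,17),[14,16); WM=13; [11,13) fires=2
i=17 t=18 v=2: → [18,20),[17,19); WM=16; [12,14) fires=2 [13,15) fires=2 [14,16) fires=2
i=18 t=18 v=3: → [18,20),[17,19); WM=16
i=19 t=20 v=4: → [20,22),[19,21); WM=18; [15,17) fires=1
i=20 t=21 v=4: → [21,23),[20,22); WM=19; [17,19) fires=2
i=21 t=22 v=9: → [22,24),[21,23); WM=20; [18,20) fires=2

[0,2)=4 [1,3)=4 [2,4)=2 [3,5)=2 [4,6)=3 [5,7)=2 [8,10)=1 [9,11)=2 [10,12)=2 [11,13)=2 [12,14)=2 [13,15)=2 [14,16)=2 [15,17)=1 [17,19)=2 [18,20)=2 [19,21)=1 [20,22)=1 [21,23)=2 [22,24)=1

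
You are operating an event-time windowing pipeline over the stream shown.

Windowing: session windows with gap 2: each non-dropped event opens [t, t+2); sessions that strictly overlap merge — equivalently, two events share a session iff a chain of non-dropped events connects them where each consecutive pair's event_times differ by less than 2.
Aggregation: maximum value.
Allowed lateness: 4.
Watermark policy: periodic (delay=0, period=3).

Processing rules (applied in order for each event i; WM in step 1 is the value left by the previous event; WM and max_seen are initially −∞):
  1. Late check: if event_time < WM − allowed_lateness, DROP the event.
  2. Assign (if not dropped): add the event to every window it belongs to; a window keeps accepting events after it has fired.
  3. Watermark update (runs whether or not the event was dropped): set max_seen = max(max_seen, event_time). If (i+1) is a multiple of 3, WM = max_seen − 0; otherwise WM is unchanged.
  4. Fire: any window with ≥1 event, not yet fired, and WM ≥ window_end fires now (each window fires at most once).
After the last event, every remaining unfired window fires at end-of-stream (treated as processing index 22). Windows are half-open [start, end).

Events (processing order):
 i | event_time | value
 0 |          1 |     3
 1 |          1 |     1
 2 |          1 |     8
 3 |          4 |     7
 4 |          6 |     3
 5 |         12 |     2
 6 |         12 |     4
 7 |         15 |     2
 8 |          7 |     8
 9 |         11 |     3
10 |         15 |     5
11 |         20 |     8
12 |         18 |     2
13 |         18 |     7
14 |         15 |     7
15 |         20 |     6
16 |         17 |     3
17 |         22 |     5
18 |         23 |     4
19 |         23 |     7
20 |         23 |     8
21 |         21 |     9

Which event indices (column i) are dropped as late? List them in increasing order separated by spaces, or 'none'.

i=0 t=1 v=3: → [1,3); WM=−∞
i=1 t=1 v=1: → [1,3); WM=−∞
i=2 t=1 v=8: → [1,3); WM=1
i=3 t=4 v=7: → [4,6); WM=1
i=4 t=6 v=3: → [6,8); WM=1
i=5 t=12 v=2: → [12,14); WM=12
i=6 t=12 v=4: → [12,14); WM=12
i=7 t=15 v=2: → [15,17); WM=12
i=8 t=7 v=8: DROP (t<12-4); WM=15
i=9 t=11 v=3: → [11,14); WM=15
i=10 t=15 v=5: → [15,17); WM=15
i=11 t=20 v=8: → [20,22); WM=20
i=12 t=18 v=2: → [18,20); WM=20
i=13 t=18 v=7: → [18,20); WM=20
i=14 t=15 v=7: DROP (t<20-4); WM=20
i=15 t=20 v=6: → [20,22); WM=20
i=16 t=17 v=3: → [17,20); WM=20
i=17 t=22 v=5: → [22,24); WM=22
i=18 t=23 v=4: → [22,25); WM=22
i=19 t=23 v=7: → [22,25); WM=22
i=20 t=23 v=8: → [22,25); WM=23
i=21 t=21 v=9: → [20,25); WM=23

8 14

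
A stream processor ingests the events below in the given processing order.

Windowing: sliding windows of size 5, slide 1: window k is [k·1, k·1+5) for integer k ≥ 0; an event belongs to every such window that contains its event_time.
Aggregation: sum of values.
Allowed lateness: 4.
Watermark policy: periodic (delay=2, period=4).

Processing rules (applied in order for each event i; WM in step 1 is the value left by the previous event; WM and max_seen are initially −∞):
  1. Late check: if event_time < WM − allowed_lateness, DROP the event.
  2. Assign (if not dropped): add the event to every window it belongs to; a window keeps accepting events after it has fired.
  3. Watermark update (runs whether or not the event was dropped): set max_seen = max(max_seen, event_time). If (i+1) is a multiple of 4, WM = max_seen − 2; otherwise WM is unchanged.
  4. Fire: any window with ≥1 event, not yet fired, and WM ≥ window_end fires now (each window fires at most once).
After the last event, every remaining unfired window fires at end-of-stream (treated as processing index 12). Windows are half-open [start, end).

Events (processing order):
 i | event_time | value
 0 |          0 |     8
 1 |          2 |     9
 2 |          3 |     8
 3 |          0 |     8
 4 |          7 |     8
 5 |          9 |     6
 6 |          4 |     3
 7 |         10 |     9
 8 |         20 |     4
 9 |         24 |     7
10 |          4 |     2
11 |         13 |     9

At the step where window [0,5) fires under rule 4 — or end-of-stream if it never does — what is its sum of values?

36

i=0 t=0 v=8: → [0,5); WM=−∞
i=1 t=2 v=9: → [2,7),[1,6),[0,5); WM=−∞
i=2 t=3 v=8: → [3,8),[2,7),[1,6),[0,5); WM=−∞
i=3 t=0 v=8: → [0,5); WM=1
i=4 t=7 v=8: → [7,12),[6,11),[5,10),[4,9),[3,8); WM=1
i=5 t=9 v=6: → [9,14),[8,13),[7,12),[6,11),[5,10); WM=1
i=6 t=4 v=3: → [4,9),[3,8),[2,7),[1,6),[0,5); WM=1
i=7 t=10 v=9: → [10,15),[9,14),[8,13),[7,12),[6,11); WM=8; [0,5) fires=36 [1,6) fires=20 [2,7) fires=20 [3,8) fires=19
i=8 t=20 v=4: → [20,25),[19,24),[18,23),[17,22),[16,21); WM=8
i=9 t=24 v=7: → [24,29),[23,28),[22,27),[21,26),[20,25); WM=8
i=10 t=4 v=2: → [4,9),[3,8),[2,7),[1,6),[0,5); WM=8
i=11 t=13 v=9: → [13,18),[12,17),[11,16),[10,15),[9,14); WM=22; [4,9) fires=13 [5,10) fires=14 [6,11) fires=23 [7,12) fires=23 [8,13) fires=15 [9,14) fires=24 [10,15) fires=18 [11,16) fires=9 [12,17) fires=9 [13,18) fires=9 [16,21) fires=4 [17,22) fires=4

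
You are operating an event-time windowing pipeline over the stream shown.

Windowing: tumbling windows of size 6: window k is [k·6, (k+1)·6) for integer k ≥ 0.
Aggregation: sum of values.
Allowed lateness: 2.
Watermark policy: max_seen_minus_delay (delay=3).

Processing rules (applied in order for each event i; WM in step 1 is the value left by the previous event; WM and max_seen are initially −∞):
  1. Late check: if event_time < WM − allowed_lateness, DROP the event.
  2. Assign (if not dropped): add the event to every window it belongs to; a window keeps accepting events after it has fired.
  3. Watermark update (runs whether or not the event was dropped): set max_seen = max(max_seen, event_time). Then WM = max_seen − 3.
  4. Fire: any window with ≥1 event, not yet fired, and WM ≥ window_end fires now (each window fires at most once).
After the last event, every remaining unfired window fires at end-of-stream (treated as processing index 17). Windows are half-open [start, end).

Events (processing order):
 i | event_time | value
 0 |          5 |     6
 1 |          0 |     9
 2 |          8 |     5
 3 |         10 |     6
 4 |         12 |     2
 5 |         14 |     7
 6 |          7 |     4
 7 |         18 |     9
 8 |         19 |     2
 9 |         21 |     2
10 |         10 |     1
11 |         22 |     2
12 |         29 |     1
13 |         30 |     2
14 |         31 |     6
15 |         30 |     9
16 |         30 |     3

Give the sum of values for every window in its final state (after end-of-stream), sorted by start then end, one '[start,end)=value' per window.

i=0 t=5 v=6: → [0,6); WM=2
i=1 t=0 v=9: → [0,6); WM=2
i=2 t=8 v=5: → [6,12); WM=5
i=3 t=10 v=6: → [6,12); WM=7; [0,6) fires=15
i=4 t=12 v=2: → [12,18); WM=9
i=5 t=14 v=7: → [12,18); WM=11
i=6 t=7 v=4: DROP (t<11-2); WM=11
i=7 t=18 v=9: → [18,24); WM=15; [6,12) fires=11
i=8 t=19 v=2: → [18,24); WM=16
i=9 t=21 v=2: → [18,24); WM=18; [12,18) fires=9
i=10 t=10 v=1: DROP (t<18-2); WM=18
i=11 t=22 v=2: → [18,24); WM=19
i=12 t=29 v=1: → [24,30); WM=26; [18,24) fires=15
i=13 t=30 v=2: → [30,36); WM=27
i=14 t=31 v=6: → [30,36); WM=28
i=15 t=30 v=9: → [30,36); WM=28
i=16 t=30 v=3: → [30,36); WM=28

[0,6)=15 [6,12)=11 [12,18)=9 [18,24)=15 [24,30)=1 [30,36)=20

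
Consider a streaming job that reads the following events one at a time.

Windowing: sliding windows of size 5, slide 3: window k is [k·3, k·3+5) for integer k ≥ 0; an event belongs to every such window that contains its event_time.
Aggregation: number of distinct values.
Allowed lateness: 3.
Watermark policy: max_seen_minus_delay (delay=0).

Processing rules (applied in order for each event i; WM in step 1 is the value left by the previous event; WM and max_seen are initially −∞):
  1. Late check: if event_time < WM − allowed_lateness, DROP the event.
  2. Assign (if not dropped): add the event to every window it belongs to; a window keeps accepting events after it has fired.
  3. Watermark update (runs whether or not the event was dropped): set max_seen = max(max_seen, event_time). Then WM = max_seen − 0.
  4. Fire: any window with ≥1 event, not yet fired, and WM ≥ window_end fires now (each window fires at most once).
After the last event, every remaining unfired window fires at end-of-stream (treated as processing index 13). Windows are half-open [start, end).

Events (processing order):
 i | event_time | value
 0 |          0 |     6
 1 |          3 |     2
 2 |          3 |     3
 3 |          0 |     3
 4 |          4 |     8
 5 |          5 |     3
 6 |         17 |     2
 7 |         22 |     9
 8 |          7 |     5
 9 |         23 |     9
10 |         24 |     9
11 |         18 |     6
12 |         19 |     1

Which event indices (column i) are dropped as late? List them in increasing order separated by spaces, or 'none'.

i=0 t=0 v=6: → [0,5); WM=0
i=1 t=3 v=2: → [3,8),[0,5); WM=3
i=2 t=3 v=3: → [3,8),[0,5); WM=3
i=3 t=0 v=3: → [0,5); WM=3
i=4 t=4 v=8: → [3,8),[0,5); WM=4
i=5 t=5 v=3: → [3,8); WM=5; [0,5) fires=4
i=6 t=17 v=2: → [15,20); WM=17; [3,8) fires=3
i=7 t=22 v=9: → [21,26),[18,23); WM=22; [15,20) fires=1
i=8 t=7 v=5: DROP (t<22-3); WM=22
i=9 t=23 v=9: → [21,26); WM=23; [18,23) fires=1
i=10 t=24 v=9: → [24,29),[21,26); WM=24
i=11 t=18 v=6: DROP (t<24-3); WM=24
i=12 t=19 v=1: DROP (t<24-3); WM=24

8 11 12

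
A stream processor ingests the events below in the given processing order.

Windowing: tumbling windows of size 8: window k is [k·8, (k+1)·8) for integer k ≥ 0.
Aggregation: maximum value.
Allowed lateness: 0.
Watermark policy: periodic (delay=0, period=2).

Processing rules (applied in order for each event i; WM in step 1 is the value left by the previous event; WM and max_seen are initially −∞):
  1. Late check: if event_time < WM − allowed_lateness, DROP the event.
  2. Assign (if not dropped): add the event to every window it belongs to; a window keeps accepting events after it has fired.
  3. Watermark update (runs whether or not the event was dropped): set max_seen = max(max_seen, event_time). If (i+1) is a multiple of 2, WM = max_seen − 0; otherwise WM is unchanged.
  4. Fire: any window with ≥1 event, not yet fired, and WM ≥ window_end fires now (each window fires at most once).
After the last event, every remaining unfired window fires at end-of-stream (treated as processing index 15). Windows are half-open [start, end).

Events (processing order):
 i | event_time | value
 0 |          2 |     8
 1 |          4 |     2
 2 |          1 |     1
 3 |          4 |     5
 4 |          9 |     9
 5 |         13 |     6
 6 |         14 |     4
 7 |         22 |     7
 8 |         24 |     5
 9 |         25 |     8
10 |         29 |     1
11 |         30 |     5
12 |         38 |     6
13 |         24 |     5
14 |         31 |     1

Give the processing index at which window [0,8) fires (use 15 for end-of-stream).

5

i=0 t=2 v=8: → [0,8); WM=−∞
i=1 t=4 v=2: → [0,8); WM=4
i=2 t=1 v=1: DROP (t<4-0); WM=4
i=3 t=4 v=5: → [0,8); WM=4
i=4 t=9 v=9: → [8,16); WM=4
i=5 t=13 v=6: → [8,16); WM=13; [0,8) fires=8
i=6 t=14 v=4: → [8,16); WM=13
i=7 t=22 v=7: → [16,24); WM=22; [8,16) fires=9
i=8 t=24 v=5: → [24,32); WM=22
i=9 t=25 v=8: → [24,32); WM=25; [16,24) fires=7
i=10 t=29 v=1: → [24,32); WM=25
i=11 t=30 v=5: → [24,32); WM=30
i=12 t=38 v=6: → [32,40); WM=30
i=13 t=24 v=5: DROP (t<30-0); WM=38; [24,32) fires=8
i=14 t=31 v=1: DROP (t<38-0); WM=38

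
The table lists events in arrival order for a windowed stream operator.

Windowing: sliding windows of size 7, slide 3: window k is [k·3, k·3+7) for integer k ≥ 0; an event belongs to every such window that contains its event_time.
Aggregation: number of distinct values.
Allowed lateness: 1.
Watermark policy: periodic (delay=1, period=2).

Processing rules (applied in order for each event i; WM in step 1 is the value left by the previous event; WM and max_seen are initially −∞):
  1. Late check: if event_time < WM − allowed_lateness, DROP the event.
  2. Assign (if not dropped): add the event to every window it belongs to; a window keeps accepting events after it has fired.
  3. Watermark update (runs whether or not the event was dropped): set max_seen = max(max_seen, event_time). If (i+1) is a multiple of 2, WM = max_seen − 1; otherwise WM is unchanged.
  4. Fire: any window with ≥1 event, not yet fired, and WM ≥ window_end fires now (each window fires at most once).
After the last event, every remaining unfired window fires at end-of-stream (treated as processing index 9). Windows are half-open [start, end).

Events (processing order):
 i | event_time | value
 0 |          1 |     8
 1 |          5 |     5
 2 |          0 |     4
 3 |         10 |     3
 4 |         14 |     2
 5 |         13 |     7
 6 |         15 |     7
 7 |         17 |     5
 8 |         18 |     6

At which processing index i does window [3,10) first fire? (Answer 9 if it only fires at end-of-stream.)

i=0 t=1 v=8: → [0,7); WM=−∞
i=1 t=5 v=5: → [3,10),[0,7); WM=4
i=2 t=0 v=4: DROP (t<4-1); WM=4
i=3 t=10 v=3: → [9,16),[6,13); WM=9; [0,7) fires=2
i=4 t=14 v=2: → [12,19),[9,16); WM=9
i=5 t=13 v=7: → [12,19),[9,16); WM=13; [3,10) fires=1 [6,13) fires=1
i=6 t=15 v=7: → [15,22),[12,19),[9,16); WM=13
i=7 t=17 v=5: → [15,22),[12,19); WM=16; [9,16) fires=3
i=8 t=18 v=6: → [18,25),[15,22),[12,19); WM=16

5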